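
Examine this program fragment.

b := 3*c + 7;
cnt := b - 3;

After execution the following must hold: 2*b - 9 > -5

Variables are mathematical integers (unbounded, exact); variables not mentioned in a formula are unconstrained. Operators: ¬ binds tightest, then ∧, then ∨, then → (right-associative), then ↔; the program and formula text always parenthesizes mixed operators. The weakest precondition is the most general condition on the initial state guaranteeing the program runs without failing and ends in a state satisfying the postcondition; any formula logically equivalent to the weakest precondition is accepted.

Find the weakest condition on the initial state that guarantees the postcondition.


Working backward. After the program, the postcondition 2*b - 9 > -5 must hold; in canonical form it is 2*b > 4.
Before cnt := b - 3: 2*b > 4
Before b := 3*c + 7: 6*c > -10
Answer: WP = 6*c > -10


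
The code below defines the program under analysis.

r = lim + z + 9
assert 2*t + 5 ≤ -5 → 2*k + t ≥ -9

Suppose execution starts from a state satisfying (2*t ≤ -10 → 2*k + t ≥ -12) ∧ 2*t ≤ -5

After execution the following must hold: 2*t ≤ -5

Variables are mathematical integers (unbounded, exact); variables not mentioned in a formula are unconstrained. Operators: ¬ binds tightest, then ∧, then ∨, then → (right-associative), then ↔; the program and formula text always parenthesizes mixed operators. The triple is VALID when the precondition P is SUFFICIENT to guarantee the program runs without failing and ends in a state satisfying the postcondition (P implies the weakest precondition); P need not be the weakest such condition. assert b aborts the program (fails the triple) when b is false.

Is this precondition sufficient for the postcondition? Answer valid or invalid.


Working backward. After the program, 2*t ≤ -5 must hold.
Before assert 2*t + 5 ≤ -5 → 2*k + t ≥ -9: (2*t ≤ -10 → 2*k + t ≥ -9) ∧ 2*t ≤ -5
Before r := lim + z + 9: (2*t ≤ -10 → 2*k + t ≥ -9) ∧ 2*t ≤ -5
The weakest precondition is (2*t ≤ -10 → 2*k + t ≥ -9) ∧ 2*t ≤ -5.
Check whether (2*t ≤ -10 → 2*k + t ≥ -12) ∧ 2*t ≤ -5 implies it.
Countermodel: at the initial state k = -2, t = -6, the precondition holds but the weakest precondition fails.
Answer: invalid


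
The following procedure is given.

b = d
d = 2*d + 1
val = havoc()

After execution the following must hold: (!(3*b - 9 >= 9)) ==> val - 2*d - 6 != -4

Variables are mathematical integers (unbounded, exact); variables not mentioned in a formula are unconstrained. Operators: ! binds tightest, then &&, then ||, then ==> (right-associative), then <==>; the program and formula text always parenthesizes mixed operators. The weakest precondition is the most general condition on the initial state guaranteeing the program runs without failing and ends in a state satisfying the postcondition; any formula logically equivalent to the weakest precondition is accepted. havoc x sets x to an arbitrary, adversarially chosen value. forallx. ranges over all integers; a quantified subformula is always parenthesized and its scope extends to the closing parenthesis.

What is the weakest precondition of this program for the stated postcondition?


Working backward. After the program, the postcondition (!(3*b - 9 >= 9)) ==> val - 2*d - 6 != -4 must hold; in canonical form it is (!(3*b >= 18)) ==> val != 2*d + 2.
Before havoc val: forall val_1. ((!(3*b >= 18)) ==> val_1 != 2*d + 2)
Before d := 2*d + 1: forall val_1. ((!(3*b >= 18)) ==> val_1 != 4*d + 4)
Before b := d: forall val_1. ((!(3*d >= 18)) ==> val_1 != 4*d + 4)
Answer: WP = forall val_1. ((!(3*d >= 18)) ==> val_1 != 4*d + 4)


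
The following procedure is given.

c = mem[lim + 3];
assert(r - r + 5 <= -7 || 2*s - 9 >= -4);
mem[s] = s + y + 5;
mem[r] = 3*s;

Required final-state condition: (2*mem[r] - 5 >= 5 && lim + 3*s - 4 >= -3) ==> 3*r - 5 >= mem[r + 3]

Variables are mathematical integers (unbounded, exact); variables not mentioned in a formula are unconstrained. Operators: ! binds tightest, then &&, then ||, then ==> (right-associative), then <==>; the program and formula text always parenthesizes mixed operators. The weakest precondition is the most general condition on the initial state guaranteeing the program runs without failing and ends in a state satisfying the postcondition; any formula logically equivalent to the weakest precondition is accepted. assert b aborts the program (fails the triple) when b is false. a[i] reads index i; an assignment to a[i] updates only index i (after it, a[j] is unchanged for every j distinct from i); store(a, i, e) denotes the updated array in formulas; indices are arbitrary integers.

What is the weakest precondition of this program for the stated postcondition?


Working backward. After the program, the postcondition (2*mem[r] - 5 >= 5 && lim + 3*s - 4 >= -3) ==> 3*r - 5 >= mem[r + 3] must hold; in canonical form it is (2*mem[r] >= 10 && lim + 3*s >= 1) ==> 3*r >= mem[r + 3] + 5.
Before mem[r] := 3*s: (2*store(mem, r, 3*s)[r] >= 10 && lim + 3*s >= 1) ==> 3*r >= store(mem, r, 3*s)[r + 3] + 5
Before mem[s] := s + y + 5: (2*store(store(mem, s, s + y + 5), r, 3*s)[r] >= 10 && lim + 3*s >= 1) ==> 3*r >= store(store(mem, s, s + y + 5), r, 3*s)[r + 3] + 5
Before assert r - r + 5 <= -7 || 2*s - 9 >= -4: 2*s >= 5 && ((2*store(store(mem, s, s + y + 5), r, 3*s)[r] >= 10 && lim + 3*s >= 1) ==> 3*r >= store(store(mem, s, s + y + 5), r, 3*s)[r + 3] + 5)
Before c := mem[lim + 3]: 2*s >= 5 && ((2*store(store(mem, s, s + y + 5), r, 3*s)[r] >= 10 && lim + 3*s >= 1) ==> 3*r >= store(store(mem, s, s + y + 5), r, 3*s)[r + 3] + 5)
Answer: WP = 2*s >= 5 && ((2*store(store(mem, s, s + y + 5), r, 3*s)[r] >= 10 && lim + 3*s >= 1) ==> 3*r >= store(store(mem, s, s + y + 5), r, 3*s)[r + 3] + 5)


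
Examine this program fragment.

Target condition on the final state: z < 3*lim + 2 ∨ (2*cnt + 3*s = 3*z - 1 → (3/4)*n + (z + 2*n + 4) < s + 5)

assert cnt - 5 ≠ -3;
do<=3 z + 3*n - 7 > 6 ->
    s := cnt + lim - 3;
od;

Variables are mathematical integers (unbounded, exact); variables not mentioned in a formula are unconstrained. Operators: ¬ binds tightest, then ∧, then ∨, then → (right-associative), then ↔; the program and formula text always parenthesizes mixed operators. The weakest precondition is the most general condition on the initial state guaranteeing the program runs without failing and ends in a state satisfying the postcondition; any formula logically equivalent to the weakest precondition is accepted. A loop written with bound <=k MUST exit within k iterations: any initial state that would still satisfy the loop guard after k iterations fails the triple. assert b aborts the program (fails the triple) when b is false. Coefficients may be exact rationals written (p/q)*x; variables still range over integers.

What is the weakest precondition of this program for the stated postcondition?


Working backward. After the program, the postcondition z < 3*lim + 2 ∨ (2*cnt + 3*s = 3*z - 1 → (3/4)*n + (z + 2*n + 4) < s + 5) must hold; in canonical form it is z < 3*lim + 2 ∨ (2*cnt + 3*s = 3*z - 1 → (11/4)*n + z < s + 1).
Before the loop (bound <=3), unroll the exhaustion recursion (WP_0 = exit-now case; WP_j = one more guarded iteration, up to j = 3):
  WP_0: (¬(3*n + z > 13)) ∧ (z < 3*lim + 2 ∨ (2*cnt + 3*s = 3*z - 1 → (11/4)*n + z < s + 1))
  WP_1: (3*n + z > 13 → ((¬(3*n + z > 13)) ∧ (z < 3*lim + 2 ∨ (5*cnt + 3*lim = 3*z + 8 → (11/4)*n + z < cnt + lim - 2)))) ∧ ((¬(3*n + z > 13)) → (z < 3*lim + 2 ∨ (2*cnt + 3*s = 3*z - 1 → (11/4)*n + z < s + 1)))
  WP_2: (3*n + z > 13 → ((3*n + z > 13 → ((¬(3*n + z > 13)) ∧ (z < 3*lim + 2 ∨ (5*cnt + 3*lim = 3*z + 8 → (11/4)*n + z < cnt + lim - 2)))) ∧ ((¬(3*n + z > 13)) → (z < 3*lim + 2 ∨ (5*cnt + 3*lim = 3*z + 8 → (11/4)*n + z < cnt + lim - 2))))) ∧ ((¬(3*n + z > 13)) → (z < 3*lim + 2 ∨ (2*cnt + 3*s = 3*z - 1 → (11/4)*n + z < s + 1)))
  WP_3: (3*n + z > 13 → ((3*n + z > 13 → ((3*n + z > 13 → ((¬(3*n + z > 13)) ∧ (z < 3*lim + 2 ∨ (5*cnt + 3*lim = 3*z + 8 → (11/4)*n + z < cnt + lim - 2)))) ∧ ((¬(3*n + z > 13)) → (z < 3*lim + 2 ∨ (5*cnt + 3*lim = 3*z + 8 → (11/4)*n + z < cnt + lim - 2))))) ∧ ((¬(3*n + z > 13)) → (z < 3*lim + 2 ∨ (5*cnt + 3*lim = 3*z + 8 → (11/4)*n + z < cnt + lim - 2))))) ∧ ((¬(3*n + z > 13)) → (z < 3*lim + 2 ∨ (2*cnt + 3*s = 3*z - 1 → (11/4)*n + z < s + 1)))
So before the loop: (3*n + z > 13 → ((3*n + z > 13 → ((3*n + z > 13 → ((¬(3*n + z > 13)) ∧ (z < 3*lim + 2 ∨ (5*cnt + 3*lim = 3*z + 8 → (11/4)*n + z < cnt + lim - 2)))) ∧ ((¬(3*n + z > 13)) → (z < 3*lim + 2 ∨ (5*cnt + 3*lim = 3*z + 8 → (11/4)*n + z < cnt + lim - 2))))) ∧ ((¬(3*n + z > 13)) → (z < 3*lim + 2 ∨ (5*cnt + 3*lim = 3*z + 8 → (11/4)*n + z < cnt + lim - 2))))) ∧ ((¬(3*n + z > 13)) → (z < 3*lim + 2 ∨ (2*cnt + 3*s = 3*z - 1 → (11/4)*n + z < s + 1)))
Before assert cnt - 5 ≠ -3: cnt ≠ 2 ∧ (3*n + z > 13 → ((3*n + z > 13 → ((3*n + z > 13 → ((¬(3*n + z > 13)) ∧ (z < 3*lim + 2 ∨ (5*cnt + 3*lim = 3*z + 8 → (11/4)*n + z < cnt + lim - 2)))) ∧ ((¬(3*n + z > 13)) → (z < 3*lim + 2 ∨ (5*cnt + 3*lim = 3*z + 8 → (11/4)*n + z < cnt + lim - 2))))) ∧ ((¬(3*n + z > 13)) → (z < 3*lim + 2 ∨ (5*cnt + 3*lim = 3*z + 8 → (11/4)*n + z < cnt + lim - 2))))) ∧ ((¬(3*n + z > 13)) → (z < 3*lim + 2 ∨ (2*cnt + 3*s = 3*z - 1 → (11/4)*n + z < s + 1)))
Answer: WP = cnt ≠ 2 ∧ (3*n + z > 13 → ((3*n + z > 13 → ((3*n + z > 13 → ((¬(3*n + z > 13)) ∧ (z < 3*lim + 2 ∨ (5*cnt + 3*lim = 3*z + 8 → (11/4)*n + z < cnt + lim - 2)))) ∧ ((¬(3*n + z > 13)) → (z < 3*lim + 2 ∨ (5*cnt + 3*lim = 3*z + 8 → (11/4)*n + z < cnt + lim - 2))))) ∧ ((¬(3*n + z > 13)) → (z < 3*lim + 2 ∨ (5*cnt + 3*lim = 3*z + 8 → (11/4)*n + z < cnt + lim - 2))))) ∧ ((¬(3*n + z > 13)) → (z < 3*lim + 2 ∨ (2*cnt + 3*s = 3*z - 1 → (11/4)*n + z < s + 1)))


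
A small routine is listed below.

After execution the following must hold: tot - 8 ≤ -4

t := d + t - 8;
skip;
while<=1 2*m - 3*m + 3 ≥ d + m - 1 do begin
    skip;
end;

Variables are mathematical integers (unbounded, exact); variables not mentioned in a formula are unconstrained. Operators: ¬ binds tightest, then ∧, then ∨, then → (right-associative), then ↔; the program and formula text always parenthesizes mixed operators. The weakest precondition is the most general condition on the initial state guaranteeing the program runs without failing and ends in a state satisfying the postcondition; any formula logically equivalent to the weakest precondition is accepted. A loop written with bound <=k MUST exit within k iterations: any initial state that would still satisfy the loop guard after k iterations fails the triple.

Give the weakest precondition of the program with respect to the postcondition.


Working backward. After the program, the postcondition tot - 8 ≤ -4 must hold; in canonical form it is tot ≤ 4.
Before the loop (bound <=1), unroll the exhaustion recursion (WP_0 = exit-now case; WP_j = one more guarded iteration, up to j = 1):
  WP_0: (¬(d + 2*m ≤ 4)) ∧ tot ≤ 4
  WP_1: (d + 2*m ≤ 4 → ((¬(d + 2*m ≤ 4)) ∧ tot ≤ 4)) ∧ ((¬(d + 2*m ≤ 4)) → tot ≤ 4)
So before the loop: (d + 2*m ≤ 4 → ((¬(d + 2*m ≤ 4)) ∧ tot ≤ 4)) ∧ ((¬(d + 2*m ≤ 4)) → tot ≤ 4)
Before skip: (d + 2*m ≤ 4 → ((¬(d + 2*m ≤ 4)) ∧ tot ≤ 4)) ∧ ((¬(d + 2*m ≤ 4)) → tot ≤ 4)
Before t := d + t - 8: (d + 2*m ≤ 4 → ((¬(d + 2*m ≤ 4)) ∧ tot ≤ 4)) ∧ ((¬(d + 2*m ≤ 4)) → tot ≤ 4)
Answer: WP = (d + 2*m ≤ 4 → ((¬(d + 2*m ≤ 4)) ∧ tot ≤ 4)) ∧ ((¬(d + 2*m ≤ 4)) → tot ≤ 4)


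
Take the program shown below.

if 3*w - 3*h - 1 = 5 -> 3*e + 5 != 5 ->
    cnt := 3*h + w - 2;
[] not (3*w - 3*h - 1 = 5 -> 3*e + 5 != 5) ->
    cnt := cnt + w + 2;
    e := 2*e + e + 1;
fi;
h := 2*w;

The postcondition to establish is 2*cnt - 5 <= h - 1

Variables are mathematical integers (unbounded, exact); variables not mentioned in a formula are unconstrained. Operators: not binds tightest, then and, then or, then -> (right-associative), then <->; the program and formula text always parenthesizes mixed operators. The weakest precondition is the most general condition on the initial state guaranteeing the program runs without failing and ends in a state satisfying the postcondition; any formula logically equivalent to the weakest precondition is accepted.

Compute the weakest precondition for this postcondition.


Working backward. After the program, the postcondition 2*cnt - 5 <= h - 1 must hold; in canonical form it is 2*cnt <= h + 4.
Before h := 2*w: 2*cnt <= 2*w + 4
Then branch requires 6*h <= 8; else branch requires 2*cnt <= 0.
Before the if: ((3*w = 3*h + 6 -> 3*e != 0) -> 6*h <= 8) and ((not (3*w = 3*h + 6 -> 3*e != 0)) -> 2*cnt <= 0)
Answer: WP = ((3*w = 3*h + 6 -> 3*e != 0) -> 6*h <= 8) and ((not (3*w = 3*h + 6 -> 3*e != 0)) -> 2*cnt <= 0)


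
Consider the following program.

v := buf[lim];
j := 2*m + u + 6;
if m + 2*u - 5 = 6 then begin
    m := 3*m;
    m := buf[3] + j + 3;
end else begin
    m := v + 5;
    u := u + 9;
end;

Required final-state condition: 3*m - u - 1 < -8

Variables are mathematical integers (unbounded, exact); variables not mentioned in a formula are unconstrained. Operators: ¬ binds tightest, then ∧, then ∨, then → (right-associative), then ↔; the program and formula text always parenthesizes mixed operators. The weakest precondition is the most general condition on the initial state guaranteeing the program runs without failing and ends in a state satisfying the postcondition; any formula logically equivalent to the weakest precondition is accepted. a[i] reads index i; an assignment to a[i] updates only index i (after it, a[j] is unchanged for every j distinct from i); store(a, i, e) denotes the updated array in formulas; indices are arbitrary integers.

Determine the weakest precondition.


Working backward. After the program, the postcondition 3*m - u - 1 < -8 must hold; in canonical form it is 3*m < u - 7.
Then branch requires 3*buf[3] + 3*j < u - 16; else branch requires 3*v < u - 13.
Before the if: (m + 2*u = 11 → 3*buf[3] + 3*j < u - 16) ∧ ((¬(m + 2*u = 11)) → 3*v < u - 13)
Before j := 2*m + u + 6: (m + 2*u = 11 → 3*buf[3] + 6*m + 2*u < -34) ∧ ((¬(m + 2*u = 11)) → 3*v < u - 13)
Before v := buf[lim]: (m + 2*u = 11 → 3*buf[3] + 6*m + 2*u < -34) ∧ ((¬(m + 2*u = 11)) → 3*buf[lim] < u - 13)
Answer: WP = (m + 2*u = 11 → 3*buf[3] + 6*m + 2*u < -34) ∧ ((¬(m + 2*u = 11)) → 3*buf[lim] < u - 13)


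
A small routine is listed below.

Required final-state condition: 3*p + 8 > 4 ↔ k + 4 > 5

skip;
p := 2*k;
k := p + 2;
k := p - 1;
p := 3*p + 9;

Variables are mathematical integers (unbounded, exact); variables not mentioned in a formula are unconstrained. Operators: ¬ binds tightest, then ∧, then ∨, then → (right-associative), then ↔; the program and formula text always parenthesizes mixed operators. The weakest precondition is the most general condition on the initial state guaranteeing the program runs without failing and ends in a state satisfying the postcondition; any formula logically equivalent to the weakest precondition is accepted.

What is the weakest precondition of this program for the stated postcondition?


Working backward. After the program, the postcondition 3*p + 8 > 4 ↔ k + 4 > 5 must hold; in canonical form it is 3*p > -4 ↔ k > 1.
Before p := 3*p + 9: 9*p > -31 ↔ k > 1
Before k := p - 1: 9*p > -31 ↔ p > 2
Before k := p + 2: 9*p > -31 ↔ p > 2
Before p := 2*k: 18*k > -31 ↔ 2*k > 2
Before skip: 18*k > -31 ↔ 2*k > 2
Answer: WP = 18*k > -31 ↔ 2*k > 2


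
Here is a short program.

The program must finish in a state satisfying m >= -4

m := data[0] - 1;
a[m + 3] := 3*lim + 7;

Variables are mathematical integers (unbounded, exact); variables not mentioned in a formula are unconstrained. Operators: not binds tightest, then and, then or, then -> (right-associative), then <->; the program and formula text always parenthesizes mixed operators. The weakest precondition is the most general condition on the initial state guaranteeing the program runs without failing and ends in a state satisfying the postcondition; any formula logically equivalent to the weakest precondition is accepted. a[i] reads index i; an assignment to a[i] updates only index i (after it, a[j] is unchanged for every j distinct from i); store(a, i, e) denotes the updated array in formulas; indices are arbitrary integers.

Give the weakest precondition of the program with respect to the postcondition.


Working backward. After the program, m >= -4 must hold.
Before a[m + 3] := 3*lim + 7: m >= -4
Before m := data[0] - 1: data[0] >= -3
Answer: WP = data[0] >= -3


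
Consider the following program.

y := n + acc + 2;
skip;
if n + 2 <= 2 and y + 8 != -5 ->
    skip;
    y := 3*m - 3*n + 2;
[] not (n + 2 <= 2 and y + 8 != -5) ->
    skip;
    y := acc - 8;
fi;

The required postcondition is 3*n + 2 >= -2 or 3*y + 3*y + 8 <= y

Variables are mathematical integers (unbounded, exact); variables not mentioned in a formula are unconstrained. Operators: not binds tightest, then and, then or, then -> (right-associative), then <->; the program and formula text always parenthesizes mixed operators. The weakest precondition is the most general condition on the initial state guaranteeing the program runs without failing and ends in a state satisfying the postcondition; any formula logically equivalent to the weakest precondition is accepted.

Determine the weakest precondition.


Working backward. After the program, the postcondition 3*n + 2 >= -2 or 3*y + 3*y + 8 <= y must hold; in canonical form it is 3*n >= -4 or 5*y <= -8.
Then branch requires 3*n >= -4 or 15*m <= 15*n - 18; else branch requires 3*n >= -4 or 5*acc <= 32.
Before the if: ((n <= 0 and y != -13) -> (3*n >= -4 or 15*m <= 15*n - 18)) and ((not (n <= 0 and y != -13)) -> (3*n >= -4 or 5*acc <= 32))
Before skip: ((n <= 0 and y != -13) -> (3*n >= -4 or 15*m <= 15*n - 18)) and ((not (n <= 0 and y != -13)) -> (3*n >= -4 or 5*acc <= 32))
Before y := n + acc + 2: ((n <= 0 and acc + n != -15) -> (3*n >= -4 or 15*m <= 15*n - 18)) and ((not (n <= 0 and acc + n != -15)) -> (3*n >= -4 or 5*acc <= 32))
Answer: WP = ((n <= 0 and acc + n != -15) -> (3*n >= -4 or 15*m <= 15*n - 18)) and ((not (n <= 0 and acc + n != -15)) -> (3*n >= -4 or 5*acc <= 32))


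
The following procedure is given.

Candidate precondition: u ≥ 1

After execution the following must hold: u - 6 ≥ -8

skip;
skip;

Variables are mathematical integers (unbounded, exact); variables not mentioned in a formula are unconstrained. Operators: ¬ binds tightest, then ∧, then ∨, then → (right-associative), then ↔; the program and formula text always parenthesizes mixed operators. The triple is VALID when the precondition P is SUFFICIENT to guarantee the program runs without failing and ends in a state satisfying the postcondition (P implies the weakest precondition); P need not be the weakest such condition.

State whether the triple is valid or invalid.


Working backward. After the program, the postcondition u - 6 ≥ -8 must hold; in canonical form it is u ≥ -2.
Before skip: u ≥ -2
Before skip: u ≥ -2
The weakest precondition is u ≥ -2.
Check whether u ≥ 1 implies it.
Every state satisfying the precondition satisfies the weakest precondition: the implication holds.
Answer: valid


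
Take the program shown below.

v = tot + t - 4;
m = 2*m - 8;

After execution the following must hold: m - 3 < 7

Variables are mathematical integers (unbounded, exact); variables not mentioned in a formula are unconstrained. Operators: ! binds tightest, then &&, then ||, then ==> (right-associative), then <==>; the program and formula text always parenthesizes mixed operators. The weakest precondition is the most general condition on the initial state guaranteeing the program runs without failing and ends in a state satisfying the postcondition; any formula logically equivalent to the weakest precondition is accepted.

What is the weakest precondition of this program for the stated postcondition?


Working backward. After the program, the postcondition m - 3 < 7 must hold; in canonical form it is m < 10.
Before m := 2*m - 8: 2*m < 18
Before v := tot + t - 4: 2*m < 18
Answer: WP = 2*m < 18


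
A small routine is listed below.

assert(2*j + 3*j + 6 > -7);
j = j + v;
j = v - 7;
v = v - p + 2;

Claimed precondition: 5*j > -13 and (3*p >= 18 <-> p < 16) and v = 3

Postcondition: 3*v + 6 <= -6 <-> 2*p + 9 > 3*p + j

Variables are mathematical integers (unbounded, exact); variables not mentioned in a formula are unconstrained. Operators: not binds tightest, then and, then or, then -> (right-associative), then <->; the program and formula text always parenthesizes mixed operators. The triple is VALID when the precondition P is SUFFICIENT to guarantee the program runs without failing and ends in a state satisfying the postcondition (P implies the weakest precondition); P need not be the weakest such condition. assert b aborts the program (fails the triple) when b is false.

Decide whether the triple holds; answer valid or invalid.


Working backward. After the program, the postcondition 3*v + 6 <= -6 <-> 2*p + 9 > 3*p + j must hold; in canonical form it is 3*v <= -12 <-> j + p < 9.
Before v := v - p + 2: 3*v <= 3*p - 18 <-> j + p < 9
Before j := v - 7: 3*v <= 3*p - 18 <-> p + v < 16
Before j := j + v: 3*v <= 3*p - 18 <-> p + v < 16
Before assert 2*j + 3*j + 6 > -7: 5*j > -13 and (3*v <= 3*p - 18 <-> p + v < 16)
The weakest precondition is 5*j > -13 and (3*v <= 3*p - 18 <-> p + v < 16).
Check whether 5*j > -13 and (3*p >= 18 <-> p < 16) and v = 3 implies it.
Countermodel: at the initial state j = -2, p = 6, v = 3, the precondition holds but the weakest precondition fails.
Answer: invalid


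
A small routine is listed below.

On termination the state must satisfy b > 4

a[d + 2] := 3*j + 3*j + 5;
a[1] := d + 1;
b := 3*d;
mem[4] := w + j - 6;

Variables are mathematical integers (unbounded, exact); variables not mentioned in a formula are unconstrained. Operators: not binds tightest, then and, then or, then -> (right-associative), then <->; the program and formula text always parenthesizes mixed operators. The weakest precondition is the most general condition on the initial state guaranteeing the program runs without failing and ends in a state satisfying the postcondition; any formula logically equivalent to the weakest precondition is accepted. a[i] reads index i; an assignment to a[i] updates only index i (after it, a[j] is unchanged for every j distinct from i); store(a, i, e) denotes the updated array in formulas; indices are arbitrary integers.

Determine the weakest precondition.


Working backward. After the program, b > 4 must hold.
Before mem[4] := w + j - 6: b > 4
Before b := 3*d: 3*d > 4
Before a[1] := d + 1: 3*d > 4
Before a[d + 2] := 3*j + 3*j + 5: 3*d > 4
Answer: WP = 3*d > 4


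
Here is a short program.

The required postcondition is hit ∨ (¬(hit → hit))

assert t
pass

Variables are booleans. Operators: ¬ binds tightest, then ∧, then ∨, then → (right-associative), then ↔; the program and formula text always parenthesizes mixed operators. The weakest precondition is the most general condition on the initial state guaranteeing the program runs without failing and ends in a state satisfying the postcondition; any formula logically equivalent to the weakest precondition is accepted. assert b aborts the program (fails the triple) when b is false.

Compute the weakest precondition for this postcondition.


Working backward. After the program, the postcondition hit ∨ (¬(hit → hit)) must hold; in canonical form it is hit.
Before skip: hit
Before assert t: t ∧ hit
Answer: WP = t ∧ hit


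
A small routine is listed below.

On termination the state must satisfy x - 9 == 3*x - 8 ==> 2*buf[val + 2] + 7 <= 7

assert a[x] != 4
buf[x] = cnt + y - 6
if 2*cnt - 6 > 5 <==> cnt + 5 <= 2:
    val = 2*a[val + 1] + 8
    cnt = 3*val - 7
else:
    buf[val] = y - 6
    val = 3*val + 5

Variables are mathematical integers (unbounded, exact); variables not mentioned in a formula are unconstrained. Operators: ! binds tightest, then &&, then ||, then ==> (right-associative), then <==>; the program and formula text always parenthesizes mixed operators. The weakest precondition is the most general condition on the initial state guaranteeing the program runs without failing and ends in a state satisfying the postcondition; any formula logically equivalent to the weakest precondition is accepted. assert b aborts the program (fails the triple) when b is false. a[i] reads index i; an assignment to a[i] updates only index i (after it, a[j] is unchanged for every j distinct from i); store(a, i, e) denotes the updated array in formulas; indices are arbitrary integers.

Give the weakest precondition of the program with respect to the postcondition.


Working backward. After the program, the postcondition x - 9 == 3*x - 8 ==> 2*buf[val + 2] + 7 <= 7 must hold; in canonical form it is 2*x == -1 ==> 2*buf[val + 2] <= 0.
Then branch requires 2*x == -1 ==> 2*buf[2*a[val + 1] + 10] <= 0; else branch requires 2*x == -1 ==> 2*store(buf, val, y - 6)[3*val + 7] <= 0.
Before the if: ((2*cnt > 11 <==> cnt <= -3) ==> (2*x == -1 ==> 2*buf[2*a[val + 1] + 10] <= 0)) && ((!(2*cnt > 11 <==> cnt <= -3)) ==> (2*x == -1 ==> 2*store(buf, val, y - 6)[3*val + 7] <= 0))
Before buf[x] := cnt + y - 6: ((2*cnt > 11 <==> cnt <= -3) ==> (2*x == -1 ==> 2*store(buf, x, cnt + y - 6)[2*a[val + 1] + 10] <= 0)) && ((!(2*cnt > 11 <==> cnt <= -3)) ==> (2*x == -1 ==> 2*store(store(buf, x, cnt + y - 6), val, y - 6)[3*val + 7] <= 0))
Before assert a[x] != 4: a[x] != 4 && ((2*cnt > 11 <==> cnt <= -3) ==> (2*x == -1 ==> 2*store(buf, x, cnt + y - 6)[2*a[val + 1] + 10] <= 0)) && ((!(2*cnt > 11 <==> cnt <= -3)) ==> (2*x == -1 ==> 2*store(store(buf, x, cnt + y - 6), val, y - 6)[3*val + 7] <= 0))
Answer: WP = a[x] != 4 && ((2*cnt > 11 <==> cnt <= -3) ==> (2*x == -1 ==> 2*store(buf, x, cnt + y - 6)[2*a[val + 1] + 10] <= 0)) && ((!(2*cnt > 11 <==> cnt <= -3)) ==> (2*x == -1 ==> 2*store(store(buf, x, cnt + y - 6), val, y - 6)[3*val + 7] <= 0))


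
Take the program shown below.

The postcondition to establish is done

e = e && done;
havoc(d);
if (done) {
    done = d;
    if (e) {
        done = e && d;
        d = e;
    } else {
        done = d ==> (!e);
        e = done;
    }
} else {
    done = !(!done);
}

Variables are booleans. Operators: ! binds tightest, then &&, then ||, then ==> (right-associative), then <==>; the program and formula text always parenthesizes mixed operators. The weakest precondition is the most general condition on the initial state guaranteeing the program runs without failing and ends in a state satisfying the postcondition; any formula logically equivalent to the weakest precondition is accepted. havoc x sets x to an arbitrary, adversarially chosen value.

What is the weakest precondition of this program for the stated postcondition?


Working backward. After the program, done must hold.
Then branch requires (e ==> (e && d)) && ((!e) ==> (d ==> (!e))); else branch requires done.
Before the if: (done ==> ((e ==> (e && d)) && ((!e) ==> (d ==> (!e))))) && ((!done) ==> done)
Before havoc d: ((!done) ==> done) && (done ==> (!e))
Before e := e && done: ((!done) ==> done) && (done ==> (!(e && done)))
Answer: WP = ((!done) ==> done) && (done ==> (!(e && done)))


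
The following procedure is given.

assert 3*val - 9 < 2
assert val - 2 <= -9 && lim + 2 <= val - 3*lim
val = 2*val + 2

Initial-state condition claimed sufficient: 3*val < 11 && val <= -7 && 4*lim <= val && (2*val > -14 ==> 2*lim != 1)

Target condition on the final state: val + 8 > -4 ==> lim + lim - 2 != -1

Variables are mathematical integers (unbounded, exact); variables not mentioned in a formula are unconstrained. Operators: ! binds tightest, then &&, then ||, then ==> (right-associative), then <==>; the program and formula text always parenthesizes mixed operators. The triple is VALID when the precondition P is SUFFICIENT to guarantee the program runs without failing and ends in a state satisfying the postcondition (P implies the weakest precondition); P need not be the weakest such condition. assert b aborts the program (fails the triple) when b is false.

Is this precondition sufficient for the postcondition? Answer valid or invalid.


Working backward. After the program, the postcondition val + 8 > -4 ==> lim + lim - 2 != -1 must hold; in canonical form it is val > -12 ==> 2*lim != 1.
Before val := 2*val + 2: 2*val > -14 ==> 2*lim != 1
Before assert val - 2 <= -9 && lim + 2 <= val - 3*lim: val <= -7 && 4*lim <= val - 2 && (2*val > -14 ==> 2*lim != 1)
Before assert 3*val - 9 < 2: 3*val < 11 && val <= -7 && 4*lim <= val - 2 && (2*val > -14 ==> 2*lim != 1)
The weakest precondition is 3*val < 11 && val <= -7 && 4*lim <= val - 2 && (2*val > -14 ==> 2*lim != 1).
Check whether 3*val < 11 && val <= -7 && 4*lim <= val && (2*val > -14 ==> 2*lim != 1) implies it.
Countermodel: at the initial state lim = -2, val = -8, the precondition holds but the weakest precondition fails.
Answer: invalid


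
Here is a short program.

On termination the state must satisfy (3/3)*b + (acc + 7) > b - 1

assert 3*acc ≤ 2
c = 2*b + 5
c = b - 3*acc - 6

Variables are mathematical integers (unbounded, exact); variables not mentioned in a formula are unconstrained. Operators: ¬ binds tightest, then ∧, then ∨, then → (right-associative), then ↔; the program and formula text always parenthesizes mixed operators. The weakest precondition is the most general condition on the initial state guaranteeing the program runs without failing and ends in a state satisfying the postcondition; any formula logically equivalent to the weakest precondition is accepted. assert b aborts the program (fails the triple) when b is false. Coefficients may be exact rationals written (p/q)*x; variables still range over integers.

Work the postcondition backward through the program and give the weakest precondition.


Working backward. After the program, the postcondition (3/3)*b + (acc + 7) > b - 1 must hold; in canonical form it is acc > -8.
Before c := b - 3*acc - 6: acc > -8
Before c := 2*b + 5: acc > -8
Before assert 3*acc ≤ 2: 3*acc ≤ 2 ∧ acc > -8
Answer: WP = 3*acc ≤ 2 ∧ acc > -8


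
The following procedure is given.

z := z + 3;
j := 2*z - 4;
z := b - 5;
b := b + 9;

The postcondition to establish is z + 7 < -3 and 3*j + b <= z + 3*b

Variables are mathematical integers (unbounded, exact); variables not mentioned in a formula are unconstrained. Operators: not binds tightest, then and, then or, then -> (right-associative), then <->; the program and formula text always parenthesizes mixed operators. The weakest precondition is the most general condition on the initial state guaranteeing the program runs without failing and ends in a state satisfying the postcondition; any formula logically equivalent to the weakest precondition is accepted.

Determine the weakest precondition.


Working backward. After the program, the postcondition z + 7 < -3 and 3*j + b <= z + 3*b must hold; in canonical form it is z < -10 and 3*j <= 2*b + z.
Before b := b + 9: z < -10 and 3*j <= 2*b + z + 18
Before z := b - 5: b < -5 and 3*j <= 3*b + 13
Before j := 2*z - 4: b < -5 and 6*z <= 3*b + 25
Before z := z + 3: b < -5 and 6*z <= 3*b + 7
Answer: WP = b < -5 and 6*z <= 3*b + 7


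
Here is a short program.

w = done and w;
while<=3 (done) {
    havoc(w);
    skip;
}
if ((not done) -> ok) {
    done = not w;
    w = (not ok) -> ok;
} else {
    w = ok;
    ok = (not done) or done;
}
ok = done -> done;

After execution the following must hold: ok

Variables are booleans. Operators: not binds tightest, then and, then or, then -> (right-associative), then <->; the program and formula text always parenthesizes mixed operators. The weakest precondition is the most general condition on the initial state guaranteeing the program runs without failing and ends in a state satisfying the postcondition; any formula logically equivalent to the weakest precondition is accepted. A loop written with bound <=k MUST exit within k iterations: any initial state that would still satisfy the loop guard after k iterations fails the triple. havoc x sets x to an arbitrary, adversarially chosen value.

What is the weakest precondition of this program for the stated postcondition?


Working backward. After the program, ok must hold.
Before ok := done -> done: true
Then branch requires true; else branch requires true.
Before the if: true
Before the loop (bound <=3), unroll the exhaustion recursion (WP_0 = exit-now case; WP_j = one more guarded iteration, up to j = 3):
  WP_0: not done
  WP_1: done -> (not done)
  WP_2: done -> (done -> (not done))
  WP_3: done -> (done -> (done -> (not done)))
So before the loop: done -> (done -> (done -> (not done)))
Before w := done and w: done -> (done -> (done -> (not done)))
Answer: WP = done -> (done -> (done -> (not done)))


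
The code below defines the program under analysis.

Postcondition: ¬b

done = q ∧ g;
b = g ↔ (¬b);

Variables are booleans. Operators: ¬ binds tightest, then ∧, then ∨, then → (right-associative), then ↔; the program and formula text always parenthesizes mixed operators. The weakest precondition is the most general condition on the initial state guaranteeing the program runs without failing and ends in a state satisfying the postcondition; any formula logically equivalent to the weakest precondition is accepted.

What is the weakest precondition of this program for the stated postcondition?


Working backward. After the program, ¬b must hold.
Before b := g ↔ (¬b): ¬(g ↔ (¬b))
Before done := q ∧ g: ¬(g ↔ (¬b))
Answer: WP = ¬(g ↔ (¬b))


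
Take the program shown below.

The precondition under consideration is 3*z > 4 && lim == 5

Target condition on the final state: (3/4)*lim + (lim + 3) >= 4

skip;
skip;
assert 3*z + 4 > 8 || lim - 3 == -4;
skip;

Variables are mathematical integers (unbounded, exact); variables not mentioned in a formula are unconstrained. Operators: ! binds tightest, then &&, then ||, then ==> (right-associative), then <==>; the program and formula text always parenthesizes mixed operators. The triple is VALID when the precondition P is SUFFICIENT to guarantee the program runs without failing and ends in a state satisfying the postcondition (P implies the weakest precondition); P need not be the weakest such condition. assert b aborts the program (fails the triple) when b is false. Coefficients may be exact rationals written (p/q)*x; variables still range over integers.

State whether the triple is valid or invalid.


Working backward. After the program, the postcondition (3/4)*lim + (lim + 3) >= 4 must hold; in canonical form it is (7/4)*lim >= 1.
Before skip: (7/4)*lim >= 1
Before assert 3*z + 4 > 8 || lim - 3 == -4: (3*z > 4 || lim == -1) && (7/4)*lim >= 1
Before skip: (3*z > 4 || lim == -1) && (7/4)*lim >= 1
Before skip: (3*z > 4 || lim == -1) && (7/4)*lim >= 1
The weakest precondition is (3*z > 4 || lim == -1) && (7/4)*lim >= 1.
Check whether 3*z > 4 && lim == 5 implies it.
Every state satisfying the precondition satisfies the weakest precondition: the implication holds.
Answer: valid


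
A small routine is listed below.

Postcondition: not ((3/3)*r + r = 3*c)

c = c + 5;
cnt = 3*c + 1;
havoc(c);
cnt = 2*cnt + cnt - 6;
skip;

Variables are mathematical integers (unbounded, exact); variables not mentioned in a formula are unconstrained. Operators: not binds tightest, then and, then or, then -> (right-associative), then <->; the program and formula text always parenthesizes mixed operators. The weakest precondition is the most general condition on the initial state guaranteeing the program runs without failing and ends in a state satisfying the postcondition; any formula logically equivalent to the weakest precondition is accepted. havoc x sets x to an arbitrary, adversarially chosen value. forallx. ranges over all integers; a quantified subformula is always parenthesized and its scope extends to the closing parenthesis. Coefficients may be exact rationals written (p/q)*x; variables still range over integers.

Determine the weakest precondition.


Working backward. After the program, the postcondition not ((3/3)*r + r = 3*c) must hold; in canonical form it is not (2*r = 3*c).
Before skip: not (2*r = 3*c)
Before cnt := 2*cnt + cnt - 6: not (2*r = 3*c)
Before havoc c: forall c_1. (not (2*r = 3*c_1))
Before cnt := 3*c + 1: forall c_1. (not (2*r = 3*c_1))
Before c := c + 5: forall c_1. (not (2*r = 3*c_1))
Answer: WP = forall c_1. (not (2*r = 3*c_1))


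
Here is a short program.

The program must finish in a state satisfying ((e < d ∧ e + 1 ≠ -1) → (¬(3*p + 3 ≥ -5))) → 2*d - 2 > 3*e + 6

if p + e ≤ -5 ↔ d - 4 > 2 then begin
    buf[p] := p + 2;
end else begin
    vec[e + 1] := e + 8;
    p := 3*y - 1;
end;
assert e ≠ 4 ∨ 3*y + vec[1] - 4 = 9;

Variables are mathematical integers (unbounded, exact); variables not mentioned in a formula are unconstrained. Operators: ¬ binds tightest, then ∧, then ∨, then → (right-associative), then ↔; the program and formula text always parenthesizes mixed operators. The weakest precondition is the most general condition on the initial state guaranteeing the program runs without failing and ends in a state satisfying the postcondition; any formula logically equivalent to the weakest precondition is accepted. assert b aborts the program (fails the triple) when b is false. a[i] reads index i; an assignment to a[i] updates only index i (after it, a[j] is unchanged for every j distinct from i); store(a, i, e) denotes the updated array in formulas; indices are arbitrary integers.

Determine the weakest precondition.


Working backward. After the program, the postcondition ((e < d ∧ e + 1 ≠ -1) → (¬(3*p + 3 ≥ -5))) → 2*d - 2 > 3*e + 6 must hold; in canonical form it is ((e < d ∧ e ≠ -2) → (¬(3*p ≥ -8))) → 2*d > 3*e + 8.
Before assert e ≠ 4 ∨ 3*y + vec[1] - 4 = 9: (e ≠ 4 ∨ vec[1] + 3*y = 13) ∧ (((e < d ∧ e ≠ -2) → (¬(3*p ≥ -8))) → 2*d > 3*e + 8)
Then branch requires (e ≠ 4 ∨ vec[1] + 3*y = 13) ∧ (((e < d ∧ e ≠ -2) → (¬(3*p ≥ -8))) → 2*d > 3*e + 8); else branch requires (e ≠ 4 ∨ store(vec, e + 1, e + 8)[1] + 3*y = 13) ∧ (((e < d ∧ e ≠ -2) → (¬(9*y ≥ -5))) → 2*d > 3*e + 8).
Before the if: ((e + p ≤ -5 ↔ d > 6) → ((e ≠ 4 ∨ vec[1] + 3*y = 13) ∧ (((e < d ∧ e ≠ -2) → (¬(3*p ≥ -8))) → 2*d > 3*e + 8))) ∧ ((¬(e + p ≤ -5 ↔ d > 6)) → ((e ≠ 4 ∨ store(vec, e + 1, e + 8)[1] + 3*y = 13) ∧ (((e < d ∧ e ≠ -2) → (¬(9*y ≥ -5))) → 2*d > 3*e + 8)))
Answer: WP = ((e + p ≤ -5 ↔ d > 6) → ((e ≠ 4 ∨ vec[1] + 3*y = 13) ∧ (((e < d ∧ e ≠ -2) → (¬(3*p ≥ -8))) → 2*d > 3*e + 8))) ∧ ((¬(e + p ≤ -5 ↔ d > 6)) → ((e ≠ 4 ∨ store(vec, e + 1, e + 8)[1] + 3*y = 13) ∧ (((e < d ∧ e ≠ -2) → (¬(9*y ≥ -5))) → 2*d > 3*e + 8)))


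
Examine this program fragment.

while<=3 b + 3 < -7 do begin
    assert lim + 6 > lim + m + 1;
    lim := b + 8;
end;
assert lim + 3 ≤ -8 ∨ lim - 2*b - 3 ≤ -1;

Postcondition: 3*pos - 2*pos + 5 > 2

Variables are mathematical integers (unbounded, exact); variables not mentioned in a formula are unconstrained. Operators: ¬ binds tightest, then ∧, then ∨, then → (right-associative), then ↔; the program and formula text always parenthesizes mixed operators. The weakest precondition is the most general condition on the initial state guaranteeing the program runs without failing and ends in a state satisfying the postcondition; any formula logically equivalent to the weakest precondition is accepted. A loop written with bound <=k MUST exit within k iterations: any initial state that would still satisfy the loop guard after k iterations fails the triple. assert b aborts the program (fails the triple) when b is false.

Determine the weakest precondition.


Working backward. After the program, the postcondition 3*pos - 2*pos + 5 > 2 must hold; in canonical form it is pos > -3.
Before assert lim + 3 ≤ -8 ∨ lim - 2*b - 3 ≤ -1: (lim ≤ -11 ∨ lim ≤ 2*b + 2) ∧ pos > -3
Before the loop (bound <=3), unroll the exhaustion recursion (WP_0 = exit-now case; WP_j = one more guarded iteration, up to j = 3):
  WP_0: (¬(b < -10)) ∧ (lim ≤ -11 ∨ lim ≤ 2*b + 2) ∧ pos > -3
  WP_1: (b < -10 → (m < 5 ∧ (¬(b < -10)) ∧ (b ≤ -19 ∨ b ≥ 6) ∧ pos > -3)) ∧ ((¬(b < -10)) → ((lim ≤ -11 ∨ lim ≤ 2*b + 2) ∧ pos > -3))
  WP_2: (b < -10 → (m < 5 ∧ (b < -10 → (m < 5 ∧ (¬(b < -10)) ∧ (b ≤ -19 ∨ b ≥ 6) ∧ pos > -3)) ∧ ((¬(b < -10)) → ((b ≤ -19 ∨ b ≥ 6) ∧ pos > -3)))) ∧ ((¬(b < -10)) → ((lim ≤ -11 ∨ lim ≤ 2*b + 2) ∧ pos > -3))
  WP_3: (b < -10 → (m < 5 ∧ (b < -10 → (m < 5 ∧ (b < -10 → (m < 5 ∧ (¬(b < -10)) ∧ (b ≤ -19 ∨ b ≥ 6) ∧ pos > -3)) ∧ ((¬(b < -10)) → ((b ≤ -19 ∨ b ≥ 6) ∧ pos > -3)))) ∧ ((¬(b < -10)) → ((b ≤ -19 ∨ b ≥ 6) ∧ pos > -3)))) ∧ ((¬(b < -10)) → ((lim ≤ -11 ∨ lim ≤ 2*b + 2) ∧ pos > -3))
So before the loop: (b < -10 → (m < 5 ∧ (b < -10 → (m < 5 ∧ (b < -10 → (m < 5 ∧ (¬(b < -10)) ∧ (b ≤ -19 ∨ b ≥ 6) ∧ pos > -3)) ∧ ((¬(b < -10)) → ((b ≤ -19 ∨ b ≥ 6) ∧ pos > -3)))) ∧ ((¬(b < -10)) → ((b ≤ -19 ∨ b ≥ 6) ∧ pos > -3)))) ∧ ((¬(b < -10)) → ((lim ≤ -11 ∨ lim ≤ 2*b + 2) ∧ pos > -3))
Answer: WP = (b < -10 → (m < 5 ∧ (b < -10 → (m < 5 ∧ (b < -10 → (m < 5 ∧ (¬(b < -10)) ∧ (b ≤ -19 ∨ b ≥ 6) ∧ pos > -3)) ∧ ((¬(b < -10)) → ((b ≤ -19 ∨ b ≥ 6) ∧ pos > -3)))) ∧ ((¬(b < -10)) → ((b ≤ -19 ∨ b ≥ 6) ∧ pos > -3)))) ∧ ((¬(b < -10)) → ((lim ≤ -11 ∨ lim ≤ 2*b + 2) ∧ pos > -3))
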